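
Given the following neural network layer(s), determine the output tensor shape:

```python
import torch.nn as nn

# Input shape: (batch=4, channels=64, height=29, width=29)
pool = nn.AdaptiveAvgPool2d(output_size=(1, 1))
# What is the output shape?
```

Input: (4, 64, 29, 29) -> Output: (4, 64, 1, 1)

Answer: (4, 64, 1, 1)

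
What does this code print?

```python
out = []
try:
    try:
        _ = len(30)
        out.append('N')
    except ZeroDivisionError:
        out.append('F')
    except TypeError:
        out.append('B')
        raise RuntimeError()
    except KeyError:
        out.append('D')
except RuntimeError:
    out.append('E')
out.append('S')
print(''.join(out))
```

Execution trace: 'B' (inner except TypeError) → 'E' (outer except RuntimeError) → 'S' (after the try/except). Output: BES

Answer: BES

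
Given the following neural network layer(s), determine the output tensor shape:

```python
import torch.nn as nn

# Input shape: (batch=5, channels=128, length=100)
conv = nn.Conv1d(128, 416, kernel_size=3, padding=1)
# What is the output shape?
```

Input: (5, 128, 100) -> Output: (5, 416, 100)

Answer: (5, 416, 100)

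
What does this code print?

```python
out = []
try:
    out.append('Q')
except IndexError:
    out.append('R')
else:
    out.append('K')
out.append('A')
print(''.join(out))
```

Execution trace: 'Q' (try body, no exception) → 'K' (else) → 'A' (after the try/except). Output: QKA

Answer: QKA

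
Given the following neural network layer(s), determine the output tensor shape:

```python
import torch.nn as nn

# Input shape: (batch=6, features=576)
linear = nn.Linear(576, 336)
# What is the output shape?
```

Input: (6, 576) -> Output: (6, 336)

Answer: (6, 336)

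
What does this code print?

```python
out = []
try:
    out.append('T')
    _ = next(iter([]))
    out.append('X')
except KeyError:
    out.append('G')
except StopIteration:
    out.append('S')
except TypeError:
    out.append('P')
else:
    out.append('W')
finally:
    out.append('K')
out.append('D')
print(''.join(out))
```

Execution trace: 'T' (try body) → 'S' (except StopIteration) → 'K' (finally) → 'D' (after the try/except). Output: TSKD

Answer: TSKD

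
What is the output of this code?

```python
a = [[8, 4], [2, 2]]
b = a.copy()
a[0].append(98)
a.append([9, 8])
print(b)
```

Key concept: shallow copy with nested lists.
Step by step:
`a = [[8, 4], [2, 2]]` → a = [[8, 4], [2, 2]]
`b = a.copy()` → b = [[8, 4], [2, 2]]
`a[0].append(98)` → a = [[8, 4, 98], [2, 2]]; b = [[8, 4, 98], [2, 2]]
`a.append([9, 8])` → a = [[8, 4, 98], [2, 2], [9, 8]]
`print(b)` → prints [[8, 4, 98], [2, 2]]

Answer: [[8, 4, 98], [2, 2]]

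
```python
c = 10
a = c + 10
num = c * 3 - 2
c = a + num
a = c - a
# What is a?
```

Trace:
`c = 10` → c = 10
`a = c + 10` → a = 20
`num = c * 3 - 2` → num = 28
`c = a + num` → c = 48
`a = c - a` → a = 28
So a = 28

Answer: 28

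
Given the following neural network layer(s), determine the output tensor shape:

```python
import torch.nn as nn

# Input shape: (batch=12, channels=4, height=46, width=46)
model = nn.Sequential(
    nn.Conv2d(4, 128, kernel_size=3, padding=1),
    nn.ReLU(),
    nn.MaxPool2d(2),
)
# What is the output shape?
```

Input: (12, 4, 46, 46) -> after Conv2d: (12, 128, 46, 46) -> after ReLU: (12, 128, 46, 46) -> Output: (12, 128, 23, 23)

Answer: (12, 128, 23, 23)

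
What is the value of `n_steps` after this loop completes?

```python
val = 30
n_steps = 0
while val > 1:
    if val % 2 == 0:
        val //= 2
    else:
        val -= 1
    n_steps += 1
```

Steps to reduce 30 to 1
`n_steps` takes the values: 0 → 1 → 2 → 3 → 4 → 5 → 6 → 7

Answer: 7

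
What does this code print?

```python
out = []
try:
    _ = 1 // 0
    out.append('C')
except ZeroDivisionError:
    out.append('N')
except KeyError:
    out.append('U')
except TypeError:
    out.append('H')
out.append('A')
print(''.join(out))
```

Execution trace: 'N' (except ZeroDivisionError) → 'A' (after the try/except). Output: NA

Answer: NA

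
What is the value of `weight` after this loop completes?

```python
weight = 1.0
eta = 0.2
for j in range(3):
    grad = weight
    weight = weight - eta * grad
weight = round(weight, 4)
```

Gradient descent: w = 1.0 * (1 - 0.2)^3
`weight` takes the values: 1.0 → 0.8 → 0.64 → 0.512

Answer: 0.512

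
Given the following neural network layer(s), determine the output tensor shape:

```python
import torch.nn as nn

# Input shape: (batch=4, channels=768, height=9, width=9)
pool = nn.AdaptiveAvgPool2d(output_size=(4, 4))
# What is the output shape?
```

Input: (4, 768, 9, 9) -> Output: (4, 768, 4, 4)

Answer: (4, 768, 4, 4)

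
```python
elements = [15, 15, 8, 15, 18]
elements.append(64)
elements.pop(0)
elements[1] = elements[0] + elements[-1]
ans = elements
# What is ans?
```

Trace:
`elements = [15, 15, 8, 15, 18]` → elements = [15, 15, 8, 15, 18]
`elements.append(64)` → elements = [15, 15, 8, 15, 18, 64]
`elements.pop(0)` → elements = [15, 8, 15, 18, 64]
`elements[1] = elements[0] + elements[-1]` → elements = [15, 79, 15, 18, 64]
`ans = elements` → ans = [15, 79, 15, 18, 64]
So ans = [15, 79, 15, 18, 64]

Answer: [15, 79, 15, 18, 64]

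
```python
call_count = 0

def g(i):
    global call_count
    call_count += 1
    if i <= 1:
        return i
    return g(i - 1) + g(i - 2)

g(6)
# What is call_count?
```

Calls(i) = 1 + Calls(i-1) + Calls(i-2); Calls(0)=Calls(1)=1. For i=6 this gives 25.

Answer: 25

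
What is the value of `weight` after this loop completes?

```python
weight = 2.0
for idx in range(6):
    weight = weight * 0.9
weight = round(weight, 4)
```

Exponential decay: 2.0 * 0.9^6
`weight` takes the values: 2.0 → 1.8 → 1.62 → 1.458 → 1.3122 → 1.18098 → 1.062882 → 1.0629

Answer: 1.0629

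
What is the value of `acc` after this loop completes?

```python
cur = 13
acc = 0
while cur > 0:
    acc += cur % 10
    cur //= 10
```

Sum digits of 13
`acc` takes the values: 0 → 3 → 4

Answer: 4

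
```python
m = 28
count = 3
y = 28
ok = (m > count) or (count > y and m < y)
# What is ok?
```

Trace:
`m = 28` → m = 28
`count = 3` → count = 3
`y = 28` → y = 28
`ok = (m > count) or (count > y and m < y)` → ok = True
So ok = True

Answer: True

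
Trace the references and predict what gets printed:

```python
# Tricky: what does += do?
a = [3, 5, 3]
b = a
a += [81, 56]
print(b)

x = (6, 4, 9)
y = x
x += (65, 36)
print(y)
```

Key concept: += behavior differs for mutable vs immutable.
Step by step:
`a = [3, 5, 3]` → a = [3, 5, 3]
`b = a` → b = [3, 5, 3] (same object as a)
`a += [81, 56]` → a = [3, 5, 3, 81, 56] (same object as b); b = [3, 5, 3, 81, 56] (same object as a)
`print(b)` → prints [3, 5, 3, 81, 56]
`x = (6, 4, 9)` → x = (6, 4, 9)
`y = x` → y = (6, 4, 9)
`x += (65, 36)` → x = (6, 4, 9, 65, 36)
`print(y)` → prints (6, 4, 9)

Answer:
[3, 5, 3, 81, 56]
(6, 4, 9)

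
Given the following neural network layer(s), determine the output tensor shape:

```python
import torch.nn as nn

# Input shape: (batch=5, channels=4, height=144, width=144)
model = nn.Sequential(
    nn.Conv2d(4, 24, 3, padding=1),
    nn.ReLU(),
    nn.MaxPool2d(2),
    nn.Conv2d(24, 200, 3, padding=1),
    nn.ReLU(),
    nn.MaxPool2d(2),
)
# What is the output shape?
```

Input: (5, 4, 144, 144) -> after first Conv2d: (5, 24, 144, 144) -> after first MaxPool2d: (5, 24, 72, 72) -> after second Conv2d: (5, 200, 72, 72) -> Output: (5, 200, 36, 36)

Answer: (5, 200, 36, 36)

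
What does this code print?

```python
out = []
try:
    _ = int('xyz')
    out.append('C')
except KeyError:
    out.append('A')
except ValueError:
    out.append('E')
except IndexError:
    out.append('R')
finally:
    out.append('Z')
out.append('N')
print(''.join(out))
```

Execution trace: 'E' (except ValueError) → 'Z' (finally) → 'N' (after the try/except). Output: EZN

Answer: EZN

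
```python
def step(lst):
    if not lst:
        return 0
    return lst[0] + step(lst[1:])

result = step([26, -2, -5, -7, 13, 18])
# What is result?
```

26 + (-2) + (-5) + (-7) + 13 + 18 + 0 = 43

Answer: 43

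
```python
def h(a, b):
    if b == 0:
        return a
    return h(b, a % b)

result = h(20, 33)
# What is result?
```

h(20, 33) -> h(33, 20) -> h(20, 13) -> h(13, 7) -> h(7, 6) -> h(6, 1) -> h(1, 0) -> 1

Answer: 1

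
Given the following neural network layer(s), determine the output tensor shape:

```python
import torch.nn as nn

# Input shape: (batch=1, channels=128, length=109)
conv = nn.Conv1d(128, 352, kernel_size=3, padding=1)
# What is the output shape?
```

Input: (1, 128, 109) -> Output: (1, 352, 109)

Answer: (1, 352, 109)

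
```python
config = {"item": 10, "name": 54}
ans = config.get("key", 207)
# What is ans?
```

Trace:
`config = {"item": 10, "name": 54}` → config = {'item': 10, 'name': 54}
`ans = config.get("key", 207)` → ans = 207
So ans = 207

Answer: 207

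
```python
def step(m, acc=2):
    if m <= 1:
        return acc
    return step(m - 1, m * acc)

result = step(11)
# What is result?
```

Accumulator trace (n, acc): (11, 2) -> (10, 22) -> (9, 220) -> (8, 1980) -> (7, 15840) -> (6, 110880) -> (5, 665280) -> (4, 3326400) -> (3, 13305600) -> (2, 39916800) -> (1, 79833600) -> return 79833600

Answer: 79833600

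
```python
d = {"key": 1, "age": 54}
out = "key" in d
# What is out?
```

Trace:
`d = {"key": 1, "age": 54}` → d = {'key': 1, 'age': 54}
`out = "key" in d` → out = True
So out = True

Answer: True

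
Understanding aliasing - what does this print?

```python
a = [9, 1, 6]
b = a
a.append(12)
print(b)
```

Key concept: basic list aliasing.
Step by step:
`a = [9, 1, 6]` → a = [9, 1, 6]
`b = a` → b = [9, 1, 6] (same object as a)
`a.append(12)` → a = [9, 1, 6, 12] (same object as b); b = [9, 1, 6, 12] (same object as a)
`print(b)` → prints [9, 1, 6, 12]

Answer: [9, 1, 6, 12]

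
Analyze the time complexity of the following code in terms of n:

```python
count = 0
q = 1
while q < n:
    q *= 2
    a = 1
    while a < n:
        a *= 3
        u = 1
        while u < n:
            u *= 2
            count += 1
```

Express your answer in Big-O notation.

Each loop level contributes: log n × log n × log n. Multiplying the contributions gives O(log^3 n).

Answer: O(log^3 n)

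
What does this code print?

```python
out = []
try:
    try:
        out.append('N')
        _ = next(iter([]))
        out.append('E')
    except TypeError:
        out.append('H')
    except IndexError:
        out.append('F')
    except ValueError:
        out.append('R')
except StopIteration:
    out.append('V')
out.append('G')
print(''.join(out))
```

Execution trace: 'N' (try body) → 'V' (outer except StopIteration) → 'G' (after the try/except). Output: NVG

Answer: NVG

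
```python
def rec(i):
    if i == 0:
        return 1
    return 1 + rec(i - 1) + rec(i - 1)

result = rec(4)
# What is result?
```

rec(i) = 1 + 2·rec(i-1), rec(0)=1. Closed form: (1+1)·2^4 - 1 = 31.

Answer: 31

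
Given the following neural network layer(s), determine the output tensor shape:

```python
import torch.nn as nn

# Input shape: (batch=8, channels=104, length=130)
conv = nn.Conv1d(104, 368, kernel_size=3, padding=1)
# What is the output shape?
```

Input: (8, 104, 130) -> Output: (8, 368, 130)

Answer: (8, 368, 130)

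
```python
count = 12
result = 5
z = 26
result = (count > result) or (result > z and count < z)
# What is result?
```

Trace:
`count = 12` → count = 12
`result = 5` → result = 5
`z = 26` → z = 26
`result = (count > result) or (result > z and count < z)` → result = True
So result = True

Answer: True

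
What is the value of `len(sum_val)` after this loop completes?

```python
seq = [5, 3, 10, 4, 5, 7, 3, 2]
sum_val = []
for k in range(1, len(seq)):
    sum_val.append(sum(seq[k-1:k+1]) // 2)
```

Number of 2-element averages
`sum_val` takes the values: [] → [4] → [4, 6] → [4, 6, 7] → [4, 6, 7, 4] → [4, 6, 7, 4, 6] → [4, 6, 7, 4, 6, 5] → [4, 6, 7, 4, 6, 5, 2]
So `len(sum_val)` = 7

Answer: 7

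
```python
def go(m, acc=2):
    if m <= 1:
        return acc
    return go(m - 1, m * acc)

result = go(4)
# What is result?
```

Accumulator trace (n, acc): (4, 2) -> (3, 8) -> (2, 24) -> (1, 48) -> return 48

Answer: 48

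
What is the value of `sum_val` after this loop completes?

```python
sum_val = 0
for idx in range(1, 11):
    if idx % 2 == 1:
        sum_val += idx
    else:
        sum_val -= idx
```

Add odd, subtract even
`sum_val` takes the values: 0 → 1 → -1 → 2 → -2 → 3 → -3 → 4 → -4 → 5 → -5

Answer: -5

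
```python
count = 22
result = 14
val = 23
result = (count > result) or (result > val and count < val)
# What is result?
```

Trace:
`count = 22` → count = 22
`result = 14` → result = 14
`val = 23` → val = 23
`result = (count > result) or (result > val and count < val)` → result = True
So result = True

Answer: True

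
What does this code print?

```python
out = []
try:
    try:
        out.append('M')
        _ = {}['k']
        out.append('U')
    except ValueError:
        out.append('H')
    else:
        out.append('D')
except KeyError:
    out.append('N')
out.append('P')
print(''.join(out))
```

Execution trace: 'M' (inner try body) → 'N' (outer except KeyError) → 'P' (after the try/except). Output: MNP

Answer: MNP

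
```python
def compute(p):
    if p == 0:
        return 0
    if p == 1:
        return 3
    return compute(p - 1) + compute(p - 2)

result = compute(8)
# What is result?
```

Build up from base cases: compute(0)=0, compute(1)=3, compute(2)=3, compute(3)=6, compute(4)=9, compute(5)=15, compute(6)=24, ..., compute(8)=63

Answer: 63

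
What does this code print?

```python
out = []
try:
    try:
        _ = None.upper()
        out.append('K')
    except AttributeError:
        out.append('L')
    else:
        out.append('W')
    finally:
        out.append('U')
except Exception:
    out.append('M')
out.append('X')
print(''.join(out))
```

Execution trace: 'L' (inner except AttributeError) → 'U' (inner finally) → 'X' (after the try/except). Output: LUX

Answer: LUX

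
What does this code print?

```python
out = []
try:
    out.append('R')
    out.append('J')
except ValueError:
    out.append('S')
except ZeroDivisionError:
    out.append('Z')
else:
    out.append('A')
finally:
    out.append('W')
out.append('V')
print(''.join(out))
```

Execution trace: 'R' (try body) → 'J' (try body, no exception) → 'A' (else) → 'W' (finally) → 'V' (after the try/except). Output: RJAWV

Answer: RJAWV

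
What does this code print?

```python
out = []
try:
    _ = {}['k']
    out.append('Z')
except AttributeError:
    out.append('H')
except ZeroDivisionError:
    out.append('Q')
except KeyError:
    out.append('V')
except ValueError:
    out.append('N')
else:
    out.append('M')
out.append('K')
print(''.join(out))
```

Execution trace: 'V' (except KeyError) → 'K' (after the try/except). Output: VK

Answer: VK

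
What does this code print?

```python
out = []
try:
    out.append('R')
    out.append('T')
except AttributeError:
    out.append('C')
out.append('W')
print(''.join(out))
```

Execution trace: 'R' (try body) → 'T' (try body, no exception) → 'W' (after the try/except). Output: RTW

Answer: RTW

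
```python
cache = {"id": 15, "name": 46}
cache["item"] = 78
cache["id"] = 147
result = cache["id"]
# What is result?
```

Trace:
`cache = {"id": 15, "name": 46}` → cache = {'id': 15, 'name': 46}
`cache["item"] = 78` → cache = {'id': 15, 'name': 46, 'item': 78}
`cache["id"] = 147` → cache = {'id': 147, 'name': 46, 'item': 78}
`result = cache["id"]` → result = 147
So result = 147

Answer: 147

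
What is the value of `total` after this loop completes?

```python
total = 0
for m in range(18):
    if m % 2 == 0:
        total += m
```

Sum of even numbers 0 to 17
`total` takes the values: 0 → 2 → 6 → 12 → 20 → 30 → 42 → 56 → 72

Answer: 72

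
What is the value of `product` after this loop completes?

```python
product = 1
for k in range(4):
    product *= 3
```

3^4 = 81
`product` takes the values: 1 → 3 → 9 → 27 → 81

Answer: 81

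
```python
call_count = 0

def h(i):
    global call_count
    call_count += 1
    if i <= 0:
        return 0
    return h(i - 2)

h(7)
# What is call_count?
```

Linear recursion stepping by 2: 5 calls from i=7 down to ≤0.

Answer: 5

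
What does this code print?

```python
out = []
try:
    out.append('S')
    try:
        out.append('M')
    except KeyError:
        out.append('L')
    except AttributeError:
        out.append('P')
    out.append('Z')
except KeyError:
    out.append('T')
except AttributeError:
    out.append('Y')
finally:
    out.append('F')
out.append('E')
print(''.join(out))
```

Execution trace: 'S' (try body) → 'M' (inner try body, no exception) → 'Z' (try body, no exception) → 'F' (finally) → 'E' (after the try/except). Output: SMZFE

Answer: SMZFE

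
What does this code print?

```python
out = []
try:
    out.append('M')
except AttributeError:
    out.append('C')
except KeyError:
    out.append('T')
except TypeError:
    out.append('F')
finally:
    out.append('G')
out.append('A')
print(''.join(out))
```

Execution trace: 'M' (try body, no exception) → 'G' (finally) → 'A' (after the try/except). Output: MGA

Answer: MGA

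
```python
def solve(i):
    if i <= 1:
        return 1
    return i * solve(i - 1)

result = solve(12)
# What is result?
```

solve(12) = 12 * 11 * 10 * 9 * 8 * 7 * 6 * 5 * 4 * 3 * 2 * 1 = 479001600

Answer: 479001600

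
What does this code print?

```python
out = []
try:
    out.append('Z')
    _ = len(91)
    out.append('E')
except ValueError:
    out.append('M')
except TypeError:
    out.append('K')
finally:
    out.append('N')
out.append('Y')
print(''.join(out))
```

Execution trace: 'Z' (try body) → 'K' (except TypeError) → 'N' (finally) → 'Y' (after the try/except). Output: ZKNY

Answer: ZKNY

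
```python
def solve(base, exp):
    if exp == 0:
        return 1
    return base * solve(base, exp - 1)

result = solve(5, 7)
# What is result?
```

solve(5, 7) = 5 * 5 * 5 * 5 * 5 * 5 * 5 = 78125

Answer: 78125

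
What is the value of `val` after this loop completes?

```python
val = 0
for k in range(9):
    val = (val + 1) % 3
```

Increment mod 3, 9 times = 0
`val` takes the values: 0 → 1 → 2 → 0 → 1 → 2 → 0 → 1 → 2 → 0

Answer: 0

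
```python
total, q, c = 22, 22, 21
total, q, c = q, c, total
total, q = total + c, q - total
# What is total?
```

Trace:
`total, q, c = 22, 22, 21` → total = 22; q = 22; c = 21
`total, q, c = q, c, total` → total = 22; q = 21; c = 22
`total, q = total + c, q - total` → total = 44; q = -1
So total = 44

Answer: 44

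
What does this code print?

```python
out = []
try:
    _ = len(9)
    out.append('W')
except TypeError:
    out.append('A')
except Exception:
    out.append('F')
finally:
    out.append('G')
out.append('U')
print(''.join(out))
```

Execution trace: 'A' (except TypeError) → 'G' (finally) → 'U' (after the try/except). Output: AGU

Answer: AGU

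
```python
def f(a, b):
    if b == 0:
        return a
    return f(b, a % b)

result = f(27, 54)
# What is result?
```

f(27, 54) -> f(54, 27) -> f(27, 0) -> 27

Answer: 27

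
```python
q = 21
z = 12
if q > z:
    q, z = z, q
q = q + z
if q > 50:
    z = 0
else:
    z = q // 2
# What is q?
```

Trace:
`q = 21` → q = 21
`z = 12` → z = 12
`if q > z: ...` → q > z is True → q = 12; z = 21
`q = q + z` → q = 33
`if q > 50: ...` → q > 50 is False, take else branch → z = 16
So q = 33

Answer: 33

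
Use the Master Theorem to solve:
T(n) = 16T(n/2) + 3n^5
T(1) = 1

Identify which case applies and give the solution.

a=16, b=2, f(n)=3n^5. log_2(16) = 4. Since c=5 > 4 and the regularity condition holds (16(n/2)^5 = (16/2^5)n^5 with 16/2^5 < 1), Case 3 applies: T(n) = Θ(f(n)) = O(n^5).

Answer: O(n^5) - Case 3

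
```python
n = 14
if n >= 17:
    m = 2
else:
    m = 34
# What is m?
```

Trace:
`n = 14` → n = 14
`if n >= 17: ...` → n >= 17 is False, take else branch → m = 34
So m = 34

Answer: 34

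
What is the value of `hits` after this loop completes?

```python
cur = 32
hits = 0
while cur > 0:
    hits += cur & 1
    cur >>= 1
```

Count set bits in 32 (binary: 0b100000)
`hits` takes the values: 0 → 1

Answer: 1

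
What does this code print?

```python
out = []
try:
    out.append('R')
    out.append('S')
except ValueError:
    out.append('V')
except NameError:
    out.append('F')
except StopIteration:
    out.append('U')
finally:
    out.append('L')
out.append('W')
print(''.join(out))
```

Execution trace: 'R' (try body) → 'S' (try body, no exception) → 'L' (finally) → 'W' (after the try/except). Output: RSLW

Answer: RSLW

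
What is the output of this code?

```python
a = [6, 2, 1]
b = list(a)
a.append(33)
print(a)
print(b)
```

Key concept: list() constructor creates copy.
Step by step:
`a = [6, 2, 1]` → a = [6, 2, 1]
`b = list(a)` → b = [6, 2, 1]
`a.append(33)` → a = [6, 2, 1, 33]
`print(a)` → prints [6, 2, 1, 33]
`print(b)` → prints [6, 2, 1]

Answer:
[6, 2, 1, 33]
[6, 2, 1]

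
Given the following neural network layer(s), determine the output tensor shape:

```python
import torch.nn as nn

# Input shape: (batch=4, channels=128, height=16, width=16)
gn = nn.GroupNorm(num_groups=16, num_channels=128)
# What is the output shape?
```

Input: (4, 128, 16, 16) -> Output: (4, 128, 16, 16)

Answer: (4, 128, 16, 16)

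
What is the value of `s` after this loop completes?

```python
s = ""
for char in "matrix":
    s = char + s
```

Reverse 'matrix'
`s` takes the values: "" → "m" → "am" → "tam" → "rtam" → "irtam" → "xirtam"

Answer: "xirtam"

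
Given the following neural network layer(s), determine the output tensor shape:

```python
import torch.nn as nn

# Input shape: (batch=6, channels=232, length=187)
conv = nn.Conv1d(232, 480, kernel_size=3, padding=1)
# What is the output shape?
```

Input: (6, 232, 187) -> Output: (6, 480, 187)

Answer: (6, 480, 187)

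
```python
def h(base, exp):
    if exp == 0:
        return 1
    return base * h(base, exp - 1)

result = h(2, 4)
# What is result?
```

h(2, 4) = 2 * 2 * 2 * 2 = 16

Answer: 16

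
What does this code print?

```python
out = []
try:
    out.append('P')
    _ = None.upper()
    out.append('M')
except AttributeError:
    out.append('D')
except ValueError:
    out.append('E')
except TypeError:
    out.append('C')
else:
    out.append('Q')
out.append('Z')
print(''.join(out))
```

Execution trace: 'P' (try body) → 'D' (except AttributeError) → 'Z' (after the try/except). Output: PDZ

Answer: PDZ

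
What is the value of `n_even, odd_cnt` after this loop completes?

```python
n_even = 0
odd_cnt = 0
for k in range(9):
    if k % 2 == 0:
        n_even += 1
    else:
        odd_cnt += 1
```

Count evens and odds in range(9)
`n_even, odd_cnt` takes the values: (0, 0) → (1, 0) → (1, 1) → (2, 1) → (2, 2) → (3, 2) → (3, 3) → (4, 3) → (4, 4) → (5, 4)

Answer: 5, 4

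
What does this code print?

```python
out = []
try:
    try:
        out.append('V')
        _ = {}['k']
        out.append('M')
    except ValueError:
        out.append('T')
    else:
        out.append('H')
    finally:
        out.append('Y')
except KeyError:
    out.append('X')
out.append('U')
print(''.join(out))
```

Execution trace: 'V' (try body) → 'Y' (finally) → 'X' (outer except KeyError) → 'U' (after the try/except). Output: VYXU

Answer: VYXU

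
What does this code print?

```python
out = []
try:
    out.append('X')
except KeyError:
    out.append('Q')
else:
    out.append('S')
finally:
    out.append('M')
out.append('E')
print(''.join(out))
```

Execution trace: 'X' (try body, no exception) → 'S' (else) → 'M' (finally) → 'E' (after the try/except). Output: XSME

Answer: XSME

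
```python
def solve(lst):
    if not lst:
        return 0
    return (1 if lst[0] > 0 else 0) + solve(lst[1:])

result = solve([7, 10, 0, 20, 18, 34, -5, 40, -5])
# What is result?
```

Count of positive elements in [7, 10, 0, 20, 18, 34, -5, 40, -5] = 6

Answer: 6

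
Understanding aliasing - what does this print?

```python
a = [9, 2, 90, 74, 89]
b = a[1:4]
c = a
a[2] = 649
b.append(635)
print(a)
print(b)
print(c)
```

Key concept: slice vs alias.
Step by step:
`a = [9, 2, 90, 74, 89]` → a = [9, 2, 90, 74, 89]
`b = a[1:4]` → b = [2, 90, 74]
`c = a` → c = [9, 2, 90, 74, 89] (same object as a)
`a[2] = 649` → a = [9, 2, 649, 74, 89] (same object as c); c = [9, 2, 649, 74, 89] (same object as a)
`b.append(635)` → b = [2, 90, 74, 635]
`print(a)` → prints [9, 2, 649, 74, 89]
`print(b)` → prints [2, 90, 74, 635]
`print(c)` → prints [9, 2, 649, 74, 89]

Answer:
[9, 2, 649, 74, 89]
[2, 90, 74, 635]
[9, 2, 649, 74, 89]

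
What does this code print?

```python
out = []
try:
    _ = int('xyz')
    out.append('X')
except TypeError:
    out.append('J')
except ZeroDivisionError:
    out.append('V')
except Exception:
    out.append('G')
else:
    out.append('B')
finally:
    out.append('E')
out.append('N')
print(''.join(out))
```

Execution trace: 'G' (except Exception) → 'E' (finally) → 'N' (after the try/except). Output: GEN

Answer: GEN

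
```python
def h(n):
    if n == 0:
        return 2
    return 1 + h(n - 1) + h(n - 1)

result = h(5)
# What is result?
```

h(n) = 1 + 2·h(n-1), h(0)=2. Closed form: (2+1)·2^5 - 1 = 95.

Answer: 95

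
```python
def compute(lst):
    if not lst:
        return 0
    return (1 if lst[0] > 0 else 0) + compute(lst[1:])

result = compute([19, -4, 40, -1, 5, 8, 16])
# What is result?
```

Count of positive elements in [19, -4, 40, -1, 5, 8, 16] = 5

Answer: 5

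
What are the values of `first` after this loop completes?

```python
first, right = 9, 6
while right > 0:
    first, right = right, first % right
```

GCD of 9 and 6
`first` takes the values: 9 → 6 → 3

Answer: 3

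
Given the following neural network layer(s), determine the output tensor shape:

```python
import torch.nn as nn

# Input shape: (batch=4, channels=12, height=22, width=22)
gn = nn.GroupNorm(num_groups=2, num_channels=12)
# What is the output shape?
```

Input: (4, 12, 22, 22) -> Output: (4, 12, 22, 22)

Answer: (4, 12, 22, 22)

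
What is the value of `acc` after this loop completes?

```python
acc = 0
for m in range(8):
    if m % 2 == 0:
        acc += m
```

Sum of even numbers 0 to 7
`acc` takes the values: 0 → 2 → 6 → 12

Answer: 12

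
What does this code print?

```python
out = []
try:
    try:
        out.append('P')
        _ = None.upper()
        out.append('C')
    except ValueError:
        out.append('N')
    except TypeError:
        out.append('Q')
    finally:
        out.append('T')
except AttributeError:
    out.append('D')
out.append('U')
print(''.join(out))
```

Execution trace: 'P' (inner try body) → 'T' (inner finally) → 'D' (outer except AttributeError) → 'U' (after the try/except). Output: PTDU

Answer: PTDU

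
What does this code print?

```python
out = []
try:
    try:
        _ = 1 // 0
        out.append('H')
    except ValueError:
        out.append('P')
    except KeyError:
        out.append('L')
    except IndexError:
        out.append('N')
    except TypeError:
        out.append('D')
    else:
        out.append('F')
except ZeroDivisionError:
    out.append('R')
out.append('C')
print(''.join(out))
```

Execution trace: 'R' (outer except ZeroDivisionError) → 'C' (after the try/except). Output: RC

Answer: RC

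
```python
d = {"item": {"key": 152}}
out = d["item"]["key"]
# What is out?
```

Trace:
`d = {"item": {"key": 152}}` → d = {'item': {'key': 152}}
`out = d["item"]["key"]` → out = 152
So out = 152

Answer: 152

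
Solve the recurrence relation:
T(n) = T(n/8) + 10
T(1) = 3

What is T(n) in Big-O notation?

Each step divides n by 8 and adds 10. After log_8(n) steps we reach T(1)=3. So T(n) = 10·log_8(n) + 3 = O(log n).

Answer: O(log n)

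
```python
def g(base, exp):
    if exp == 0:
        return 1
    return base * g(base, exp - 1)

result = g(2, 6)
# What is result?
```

g(2, 6) = 2 * 2 * 2 * 2 * 2 * 2 = 64

Answer: 64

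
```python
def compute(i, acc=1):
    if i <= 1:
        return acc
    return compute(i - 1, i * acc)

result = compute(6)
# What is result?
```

Accumulator trace (n, acc): (6, 1) -> (5, 6) -> (4, 30) -> (3, 120) -> (2, 360) -> (1, 720) -> return 720

Answer: 720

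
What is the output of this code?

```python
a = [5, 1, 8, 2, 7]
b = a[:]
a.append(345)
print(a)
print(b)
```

Key concept: slice [:] creates copy.
Step by step:
`a = [5, 1, 8, 2, 7]` → a = [5, 1, 8, 2, 7]
`b = a[:]` → b = [5, 1, 8, 2, 7]
`a.append(345)` → a = [5, 1, 8, 2, 7, 345]
`print(a)` → prints [5, 1, 8, 2, 7, 345]
`print(b)` → prints [5, 1, 8, 2, 7]

Answer:
[5, 1, 8, 2, 7, 345]
[5, 1, 8, 2, 7]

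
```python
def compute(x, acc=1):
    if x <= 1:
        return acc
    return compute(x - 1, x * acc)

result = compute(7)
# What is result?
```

Accumulator trace (n, acc): (7, 1) -> (6, 7) -> (5, 42) -> (4, 210) -> (3, 840) -> (2, 2520) -> (1, 5040) -> return 5040

Answer: 5040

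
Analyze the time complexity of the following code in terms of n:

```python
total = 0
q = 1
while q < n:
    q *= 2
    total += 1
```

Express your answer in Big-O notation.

Each loop level contributes: log n. Multiplying the contributions gives O(log n).

Answer: O(log n)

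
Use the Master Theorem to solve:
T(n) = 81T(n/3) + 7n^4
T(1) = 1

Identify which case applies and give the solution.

a=81, b=3, f(n)=7n^4. log_3(81) = 4. Since c=4 = 4, Case 2 applies: T(n) = Θ(n^log_b(a) · log n) = O(n^4 log n).

Answer: O(n^4 log n) - Case 2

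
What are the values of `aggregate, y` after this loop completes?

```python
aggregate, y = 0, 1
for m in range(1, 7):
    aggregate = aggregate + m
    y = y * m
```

Sum and factorial of 1 to 6
`aggregate, y` takes the values: (0, 1) → (1, 1) → (3, 1) → (3, 2) → (6, 2) → (6, 6) → (10, 6) → (10, 24) → (15, 24) → (15, 120) → (21, 120) → (21, 720)

Answer: 21, 720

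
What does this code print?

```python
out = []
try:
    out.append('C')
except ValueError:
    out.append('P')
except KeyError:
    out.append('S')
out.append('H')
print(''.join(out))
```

Execution trace: 'C' (try body, no exception) → 'H' (after the try/except). Output: CH

Answer: CH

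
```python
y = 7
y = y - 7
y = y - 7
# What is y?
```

Trace:
`y = 7` → y = 7
`y = y - 7` → y = 0
`y = y - 7` → y = -7
So y = -7

Answer: -7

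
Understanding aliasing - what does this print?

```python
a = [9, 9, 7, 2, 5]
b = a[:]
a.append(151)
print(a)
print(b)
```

Key concept: slice [:] creates copy.
Step by step:
`a = [9, 9, 7, 2, 5]` → a = [9, 9, 7, 2, 5]
`b = a[:]` → b = [9, 9, 7, 2, 5]
`a.append(151)` → a = [9, 9, 7, 2, 5, 151]
`print(a)` → prints [9, 9, 7, 2, 5, 151]
`print(b)` → prints [9, 9, 7, 2, 5]

Answer:
[9, 9, 7, 2, 5, 151]
[9, 9, 7, 2, 5]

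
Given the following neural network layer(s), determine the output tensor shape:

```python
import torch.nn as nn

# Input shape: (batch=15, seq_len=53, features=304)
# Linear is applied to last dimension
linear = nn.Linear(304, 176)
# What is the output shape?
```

Input: (15, 53, 304) -> Output: (15, 53, 176)

Answer: (15, 53, 176)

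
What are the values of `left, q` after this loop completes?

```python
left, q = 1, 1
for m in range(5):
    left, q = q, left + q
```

Fibonacci: after 5 iterations
`left, q` takes the values: (1, 1) → (1, 2) → (2, 3) → (3, 5) → (5, 8) → (8, 13)

Answer: 8, 13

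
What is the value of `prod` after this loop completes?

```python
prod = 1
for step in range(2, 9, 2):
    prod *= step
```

Product of even numbers 2 to 8
`prod` takes the values: 1 → 2 → 8 → 48 → 384

Answer: 384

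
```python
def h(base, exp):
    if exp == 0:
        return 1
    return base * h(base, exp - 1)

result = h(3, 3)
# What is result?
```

h(3, 3) = 3 * 3 * 3 = 27

Answer: 27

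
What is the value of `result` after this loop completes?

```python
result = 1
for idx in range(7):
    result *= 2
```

2^7 = 128
`result` takes the values: 1 → 2 → 4 → 8 → 16 → 32 → 64 → 128

Answer: 128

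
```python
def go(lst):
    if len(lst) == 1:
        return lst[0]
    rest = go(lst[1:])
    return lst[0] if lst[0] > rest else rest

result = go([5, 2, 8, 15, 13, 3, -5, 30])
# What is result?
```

Recursive max over [5, 2, 8, 15, 13, 3, -5, 30] = 30

Answer: 30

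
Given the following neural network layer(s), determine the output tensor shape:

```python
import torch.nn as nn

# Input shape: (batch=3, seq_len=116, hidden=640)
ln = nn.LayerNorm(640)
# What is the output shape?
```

Input: (3, 116, 640) -> Output: (3, 116, 640)

Answer: (3, 116, 640)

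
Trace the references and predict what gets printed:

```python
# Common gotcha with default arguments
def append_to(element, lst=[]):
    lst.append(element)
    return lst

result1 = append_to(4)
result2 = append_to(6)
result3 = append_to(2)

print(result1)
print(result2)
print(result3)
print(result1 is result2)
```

Key concept: mutable default argument gotcha.
Step by step:
`result1 = append_to(4)` → result1 = [4]
`result2 = append_to(6)` → result1 = [4, 6] (same object as result2); result2 = [4, 6] (same object as result1)
`result3 = append_to(2)` → result1 = [4, 6, 2] (same object as result2, result3); result2 = [4, 6, 2] (same object as result1, result3); result3 = [4, 6, 2] (same object as result1, result2)
`print(result1)` → prints [4, 6, 2]
`print(result2)` → prints [4, 6, 2]
`print(result3)` → prints [4, 6, 2]
`print(result1 is result2)` → prints True

Answer:
[4, 6, 2]
[4, 6, 2]
[4, 6, 2]
True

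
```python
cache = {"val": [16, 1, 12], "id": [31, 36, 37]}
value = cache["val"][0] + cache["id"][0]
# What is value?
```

Trace:
`cache = {"val": [16, 1, 12], "id": [31, 36, 37]}` → cache = {'val': [16, 1, 12], 'id': [31, 36, 37]}
`value = cache["val"][0] + cache["id"][0]` → value = 47
So value = 47

Answer: 47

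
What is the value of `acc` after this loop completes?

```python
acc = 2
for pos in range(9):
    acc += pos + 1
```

Start at 2, add 1 to 9 = 47
`acc` takes the values: 2 → 3 → 5 → 8 → 12 → 17 → 23 → 30 → 38 → 47

Answer: 47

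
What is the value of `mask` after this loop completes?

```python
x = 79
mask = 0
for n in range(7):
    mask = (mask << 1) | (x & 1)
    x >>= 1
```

Reverse lowest 7 bits of 79
`mask` takes the values: 0 → 1 → 3 → 7 → 15 → 30 → 60 → 121

Answer: 121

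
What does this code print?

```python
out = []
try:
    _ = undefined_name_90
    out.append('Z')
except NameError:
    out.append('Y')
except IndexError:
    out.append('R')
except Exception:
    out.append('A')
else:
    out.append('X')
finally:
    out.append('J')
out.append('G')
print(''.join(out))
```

Execution trace: 'Y' (except NameError) → 'J' (finally) → 'G' (after the try/except). Output: YJG

Answer: YJG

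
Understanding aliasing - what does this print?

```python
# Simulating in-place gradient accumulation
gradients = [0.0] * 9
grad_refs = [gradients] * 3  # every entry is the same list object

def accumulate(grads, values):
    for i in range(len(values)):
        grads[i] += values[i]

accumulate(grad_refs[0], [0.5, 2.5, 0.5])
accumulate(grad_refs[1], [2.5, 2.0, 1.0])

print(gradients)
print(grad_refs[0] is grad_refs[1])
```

Key concept: gradient accumulation aliasing.
Step by step:
`gradients = [0.0] * 9` → gradients = [0.0, 0.0, 0.0, 0.0, 0.0, 0.0, 0.0, 0.0, 0.0]
`grad_refs = [gradients] * 3` → grad_refs = [[0.0, 0.0, 0.0, 0.0, 0.0, 0.0, 0.0, 0.0, 0.0], [0.0, 0.0, 0.0, 0.0, 0.0, 0.0, 0.0, 0.0, 0.0], [0.0, 0.0, 0.0, 0.0, 0.0, 0.0, 0.0, 0.0, 0.0]]
`accumulate(grad_refs[0], [0.5, 2.5, 0.5])` → gradients = [0.5, 2.5, 0.5, 0.0, 0.0, 0.0, 0.0, 0.0, 0.0]; grad_refs = [[0.5, 2.5, 0.5, 0.0, 0.0, 0.0, 0.0, 0.0, 0.0], [0.5, 2.5, 0.5, 0.0, 0.0, 0.0, 0.0, 0.0, 0.0], [0.5, 2.5, 0.5, 0.0, 0.0, 0.0, 0.0, 0.0, 0.0]]
`accumulate(grad_refs[1], [2.5, 2.0, 1.0])` → gradients = [3.0, 4.5, 1.5, 0.0, 0.0, 0.0, 0.0, 0.0, 0.0]; grad_refs = [[3.0, 4.5, 1.5, 0.0, 0.0, 0.0, 0.0, 0.0, 0.0], [3.0, 4.5, 1.5, 0.0, 0.0, 0.0, 0.0, 0.0, 0.0], [3.0, 4.5, 1.5, 0.0, 0.0, 0.0, 0.0, 0.0, 0.0]]
`print(gradients)` → prints [3.0, 4.5, 1.5, 0.0, 0.0, 0.0, 0.0, 0.0, 0.0]
`print(grad_refs[0] is grad_refs[1])` → prints True

Answer:
[3.0, 4.5, 1.5, 0.0, 0.0, 0.0, 0.0, 0.0, 0.0]
True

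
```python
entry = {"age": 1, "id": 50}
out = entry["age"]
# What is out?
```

Trace:
`entry = {"age": 1, "id": 50}` → entry = {'age': 1, 'id': 50}
`out = entry["age"]` → out = 1
So out = 1

Answer: 1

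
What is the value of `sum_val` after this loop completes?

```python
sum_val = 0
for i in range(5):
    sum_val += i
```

Sum of 0 to 4 = 10
`sum_val` takes the values: 0 → 1 → 3 → 6 → 10

Answer: 10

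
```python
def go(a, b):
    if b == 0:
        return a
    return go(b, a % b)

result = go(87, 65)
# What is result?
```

go(87, 65) -> go(65, 22) -> go(22, 21) -> go(21, 1) -> go(1, 0) -> 1

Answer: 1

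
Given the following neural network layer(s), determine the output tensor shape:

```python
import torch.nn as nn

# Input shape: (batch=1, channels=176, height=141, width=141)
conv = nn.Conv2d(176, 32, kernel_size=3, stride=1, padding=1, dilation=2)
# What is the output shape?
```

Input: (1, 176, 141, 141) -> Output: (1, 32, 139, 139)

Answer: (1, 32, 139, 139)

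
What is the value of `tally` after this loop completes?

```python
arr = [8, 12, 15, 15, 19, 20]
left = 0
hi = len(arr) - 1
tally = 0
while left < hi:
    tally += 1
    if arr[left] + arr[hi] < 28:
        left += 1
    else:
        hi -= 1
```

Steps to find pair summing to 28
`tally` takes the values: 0 → 1 → 2 → 3 → 4 → 5

Answer: 5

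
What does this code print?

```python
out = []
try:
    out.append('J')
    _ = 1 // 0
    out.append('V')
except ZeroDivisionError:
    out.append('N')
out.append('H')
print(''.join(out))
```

Execution trace: 'J' (try body) → 'N' (except ZeroDivisionError) → 'H' (after the try/except). Output: JNH

Answer: JNH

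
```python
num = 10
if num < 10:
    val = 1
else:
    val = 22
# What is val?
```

Trace:
`num = 10` → num = 10
`if num < 10: ...` → num < 10 is False, take else branch → val = 22
So val = 22

Answer: 22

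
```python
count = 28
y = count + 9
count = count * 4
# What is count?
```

Trace:
`count = 28` → count = 28
`y = count + 9` → y = 37
`count = count * 4` → count = 112
So count = 112

Answer: 112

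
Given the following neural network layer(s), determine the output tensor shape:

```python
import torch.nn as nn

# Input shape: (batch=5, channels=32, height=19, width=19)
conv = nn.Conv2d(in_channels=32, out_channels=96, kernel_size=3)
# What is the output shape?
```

Input: (5, 32, 19, 19) -> Output: (5, 96, 17, 17)

Answer: (5, 96, 17, 17)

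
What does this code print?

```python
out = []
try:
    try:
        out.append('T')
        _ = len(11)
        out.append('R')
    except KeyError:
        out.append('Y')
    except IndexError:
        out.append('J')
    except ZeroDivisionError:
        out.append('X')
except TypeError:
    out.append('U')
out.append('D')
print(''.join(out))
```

Execution trace: 'T' (try body) → 'U' (outer except TypeError) → 'D' (after the try/except). Output: TUD

Answer: TUD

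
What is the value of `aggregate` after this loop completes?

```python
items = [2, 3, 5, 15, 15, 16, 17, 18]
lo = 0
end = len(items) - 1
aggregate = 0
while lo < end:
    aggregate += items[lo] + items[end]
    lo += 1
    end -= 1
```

Sum of pairs from ends
`aggregate` takes the values: 0 → 20 → 40 → 61 → 91

Answer: 91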